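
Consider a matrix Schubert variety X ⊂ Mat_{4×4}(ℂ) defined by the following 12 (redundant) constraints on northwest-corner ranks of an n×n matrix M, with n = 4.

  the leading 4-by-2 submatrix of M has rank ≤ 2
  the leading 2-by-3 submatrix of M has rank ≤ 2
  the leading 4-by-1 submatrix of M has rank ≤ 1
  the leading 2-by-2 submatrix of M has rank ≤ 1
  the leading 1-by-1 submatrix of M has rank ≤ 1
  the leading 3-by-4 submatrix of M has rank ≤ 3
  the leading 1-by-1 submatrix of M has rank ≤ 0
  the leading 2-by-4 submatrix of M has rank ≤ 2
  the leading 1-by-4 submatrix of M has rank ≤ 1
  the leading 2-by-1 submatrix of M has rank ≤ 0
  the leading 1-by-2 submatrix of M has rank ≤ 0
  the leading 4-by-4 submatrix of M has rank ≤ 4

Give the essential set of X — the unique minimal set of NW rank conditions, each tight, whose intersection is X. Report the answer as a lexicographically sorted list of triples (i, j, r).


Recovering R(i,j) via the rank-extension bound from the 12 conditions:

  0  0  1  1
  0  1  2  2
  1  2  3  3
  1  2  3  4

giving w = (3, 2, 1, 4) via Δ²R.

|D(w)|=3, |Ess(w)|=2:

[(1, 2, 0), (2, 1, 0)]


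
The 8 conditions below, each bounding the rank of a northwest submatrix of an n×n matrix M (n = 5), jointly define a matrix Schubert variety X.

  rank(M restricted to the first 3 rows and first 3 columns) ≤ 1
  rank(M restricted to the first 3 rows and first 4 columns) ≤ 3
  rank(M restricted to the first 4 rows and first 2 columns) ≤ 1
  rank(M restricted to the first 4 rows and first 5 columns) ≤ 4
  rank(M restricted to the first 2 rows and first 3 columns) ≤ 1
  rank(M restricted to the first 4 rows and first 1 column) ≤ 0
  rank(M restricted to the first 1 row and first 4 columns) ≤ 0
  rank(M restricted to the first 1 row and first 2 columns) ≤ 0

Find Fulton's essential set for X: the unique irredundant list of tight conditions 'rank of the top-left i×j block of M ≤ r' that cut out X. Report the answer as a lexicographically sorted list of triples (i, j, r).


Recovering R(i,j) via the rank-extension bound from the 8 conditions:

  i=1: 0 | 0 | 0 | 0 | 1
  i=2: 0 | 1 | 1 | 1 | 2
  i=3: 0 | 1 | 1 | 2 | 3
  i=4: 0 | 1 | 2 | 3 | 4
  i=5: 1 | 2 | 3 | 4 | 5

so w = (5, 2, 4, 3, 1).

ℓ(w)=8; the 3 essential cells (i,j,r):

[(1, 4, 0), (3, 3, 1), (4, 1, 0)]


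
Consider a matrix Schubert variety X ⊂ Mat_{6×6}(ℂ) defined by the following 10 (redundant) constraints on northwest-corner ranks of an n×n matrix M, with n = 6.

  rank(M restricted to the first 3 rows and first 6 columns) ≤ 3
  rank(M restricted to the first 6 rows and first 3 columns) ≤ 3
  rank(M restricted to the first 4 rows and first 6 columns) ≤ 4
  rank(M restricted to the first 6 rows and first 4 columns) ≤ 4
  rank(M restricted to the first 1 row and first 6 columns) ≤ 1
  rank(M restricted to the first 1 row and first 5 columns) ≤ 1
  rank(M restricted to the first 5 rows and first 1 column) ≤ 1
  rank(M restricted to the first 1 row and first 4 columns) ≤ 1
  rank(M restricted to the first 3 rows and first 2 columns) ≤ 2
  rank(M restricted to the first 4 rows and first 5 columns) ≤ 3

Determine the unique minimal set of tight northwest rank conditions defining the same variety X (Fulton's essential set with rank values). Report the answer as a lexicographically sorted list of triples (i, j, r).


Computing R[i][j] = min implied NW-rank bound (n=6, 10 conditions):

  1  1  1  1  1  1
  1  2  2  2  2  2
  1  2  3  3  3  3
  1  2  3  3  3  4
  1  2  3  4  4  5
  1  2  3  4  5  6

hence w(1..6) = (1, 2, 3, 6, 4, 5).

1 SE-corner of the 2-cell Rothe diagram gives Ess(w):

[(4, 5, 3)]


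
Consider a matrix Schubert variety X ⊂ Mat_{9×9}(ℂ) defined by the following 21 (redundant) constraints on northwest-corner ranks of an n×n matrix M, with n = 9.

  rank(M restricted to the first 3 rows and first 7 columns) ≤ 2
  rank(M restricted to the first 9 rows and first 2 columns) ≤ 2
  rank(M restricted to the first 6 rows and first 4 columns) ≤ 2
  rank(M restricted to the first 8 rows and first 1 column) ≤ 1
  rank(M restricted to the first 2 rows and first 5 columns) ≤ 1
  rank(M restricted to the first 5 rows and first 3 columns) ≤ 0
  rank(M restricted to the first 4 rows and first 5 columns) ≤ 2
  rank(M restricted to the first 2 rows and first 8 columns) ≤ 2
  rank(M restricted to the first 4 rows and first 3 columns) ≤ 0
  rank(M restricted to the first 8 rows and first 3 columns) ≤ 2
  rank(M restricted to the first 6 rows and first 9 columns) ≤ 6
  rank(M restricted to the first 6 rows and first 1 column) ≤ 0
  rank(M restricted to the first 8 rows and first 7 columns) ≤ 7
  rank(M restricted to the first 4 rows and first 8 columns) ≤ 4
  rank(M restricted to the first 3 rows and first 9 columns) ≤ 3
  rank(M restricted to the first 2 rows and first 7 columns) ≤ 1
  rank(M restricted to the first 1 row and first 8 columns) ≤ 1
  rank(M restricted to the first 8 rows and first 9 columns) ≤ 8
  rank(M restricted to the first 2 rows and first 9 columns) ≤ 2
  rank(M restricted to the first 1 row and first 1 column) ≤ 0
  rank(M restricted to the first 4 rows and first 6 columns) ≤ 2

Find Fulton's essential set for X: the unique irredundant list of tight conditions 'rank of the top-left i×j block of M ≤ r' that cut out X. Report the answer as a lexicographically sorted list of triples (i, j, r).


Computing R[i][j] = min implied NW-rank bound (n=9, 21 conditions):

  0  0  0  1  1  1  1  1  1
  0  0  0  1  1  1  1  2  2
  0  0  0  1  2  2  2  3  3
  0  0  0  1  2  2  3  4  4
  0  0  0  1  2  3  4  5  5
  0  1  1  2  3  4  5  6  6
  1  2  2  3  4  5  6  7  7
  1  2  2  3  4  5  6  7  8
  1  2  3  4  5  6  7  8  9

the unique w with this rank table is (4, 8, 5, 7, 6, 2, 1, 9, 3).

ℓ(w)=21; the 5 essential cells (i,j,r):

[(2, 7, 1), (4, 6, 2), (5, 3, 0), (6, 1, 0), (8, 3, 2)]


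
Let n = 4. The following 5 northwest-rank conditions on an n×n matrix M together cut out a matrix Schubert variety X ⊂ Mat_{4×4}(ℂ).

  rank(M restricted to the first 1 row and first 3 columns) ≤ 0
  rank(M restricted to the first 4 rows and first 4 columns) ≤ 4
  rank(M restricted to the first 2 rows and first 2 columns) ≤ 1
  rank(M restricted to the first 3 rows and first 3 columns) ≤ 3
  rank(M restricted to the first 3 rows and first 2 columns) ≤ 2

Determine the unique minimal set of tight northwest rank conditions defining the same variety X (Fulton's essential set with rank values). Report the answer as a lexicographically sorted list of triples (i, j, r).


Rank table r_w(4×4) implied by the 5 constraints:

  R[1]: 0, 0, 0, 1
  R[2]: 1, 1, 1, 2
  R[3]: 1, 2, 2, 3
  R[4]: 1, 2, 3, 4

second differences of R give the permutation w = (4, 1, 2, 3).

1 SE-corner of the 3-cell Rothe diagram gives Ess(w):

[(1, 3, 0)]


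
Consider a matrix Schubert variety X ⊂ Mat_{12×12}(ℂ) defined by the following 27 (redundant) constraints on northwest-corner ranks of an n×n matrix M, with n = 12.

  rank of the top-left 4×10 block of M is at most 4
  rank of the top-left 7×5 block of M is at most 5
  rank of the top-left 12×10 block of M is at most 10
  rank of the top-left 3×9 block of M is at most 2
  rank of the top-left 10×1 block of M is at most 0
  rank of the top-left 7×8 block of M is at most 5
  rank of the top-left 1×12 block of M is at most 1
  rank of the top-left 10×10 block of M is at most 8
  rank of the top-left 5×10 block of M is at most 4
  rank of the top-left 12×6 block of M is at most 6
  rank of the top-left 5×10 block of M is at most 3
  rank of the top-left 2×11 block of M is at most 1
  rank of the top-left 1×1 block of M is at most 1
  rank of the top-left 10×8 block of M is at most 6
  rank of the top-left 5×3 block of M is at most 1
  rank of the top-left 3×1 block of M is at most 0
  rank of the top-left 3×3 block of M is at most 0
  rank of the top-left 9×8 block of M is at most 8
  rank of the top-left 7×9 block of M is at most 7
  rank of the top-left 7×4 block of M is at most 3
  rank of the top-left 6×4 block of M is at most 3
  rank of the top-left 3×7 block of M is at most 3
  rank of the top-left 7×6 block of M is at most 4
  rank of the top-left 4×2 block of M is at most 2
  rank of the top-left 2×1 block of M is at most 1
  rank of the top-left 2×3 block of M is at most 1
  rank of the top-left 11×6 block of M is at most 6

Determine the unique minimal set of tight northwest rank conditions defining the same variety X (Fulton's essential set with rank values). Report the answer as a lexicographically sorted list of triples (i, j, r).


Rank table r_w(12×12) implied by the 27 constraints:

  row 1: 0  0  0  1  1  1  1  1  1  1  1  1
  row 2: 0  0  0  1  1  1  1  1  1  1  1  2
  row 3: 0  0  0  1  2  2  2  2  2  2  2  3
  row 4: 0  1  1  2  3  3  3  3  3  3  3  4
  row 5: 0  1  1  2  3  3  3  3  3  3  4  5
  row 6: 0  1  2  3  4  4  4  4  4  4  5  6
  row 7: 0  1  2  3  4  4  5  5  5  5  6  7
  row 8: 0  1  2  3  4  5  6  6  6  6  7  8
  row 9: 0  1  2  3  4  5  6  6  7  7  8  9
  row 10: 0  1  2  3  4  5  6  6  7  8  9  10
  row 11: 1  2  3  4  5  6  7  7  8  9  10  11
  row 12: 1  2  3  4  5  6  7  8  9  10  11  12

reading off 1-entries of Δ²R: w = (4, 12, 5, 2, 11, 3, 7, 6, 9, 10, 1, 8).

Rothe diagram D(w) (32 cells), 7 SE-corners (essential conditions):

[(2, 11, 1), (3, 3, 0), (5, 3, 1), (5, 10, 3), (7, 6, 4), (10, 1, 0), (10, 8, 6)]


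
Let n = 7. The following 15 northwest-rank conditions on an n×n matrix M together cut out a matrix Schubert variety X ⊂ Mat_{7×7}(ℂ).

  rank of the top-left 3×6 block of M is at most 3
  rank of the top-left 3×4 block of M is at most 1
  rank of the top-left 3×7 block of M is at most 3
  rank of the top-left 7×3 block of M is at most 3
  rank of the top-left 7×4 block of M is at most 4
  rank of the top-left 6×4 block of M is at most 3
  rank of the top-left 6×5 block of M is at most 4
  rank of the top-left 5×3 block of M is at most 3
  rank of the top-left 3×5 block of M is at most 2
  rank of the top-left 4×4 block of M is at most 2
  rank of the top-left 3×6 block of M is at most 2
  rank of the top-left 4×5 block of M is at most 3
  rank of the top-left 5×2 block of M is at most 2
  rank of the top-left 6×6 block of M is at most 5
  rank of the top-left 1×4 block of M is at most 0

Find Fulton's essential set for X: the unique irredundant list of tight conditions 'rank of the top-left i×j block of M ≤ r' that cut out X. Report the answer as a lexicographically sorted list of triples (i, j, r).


The tightest implied rank at each (i,j), from the 15 conditions:

  0 0 0 0 1 1 1
  1 1 1 1 2 2 2
  1 1 1 1 2 2 3
  1 2 2 2 3 3 4
  1 2 3 3 4 4 5
  1 2 3 3 4 5 6
  1 2 3 4 5 6 7

the unique w with this rank table is (5, 1, 7, 2, 3, 6, 4).

ℓ(w)=9; the 4 essential cells (i,j,r):

[(1, 4, 0), (3, 4, 1), (3, 6, 2), (6, 4, 3)]


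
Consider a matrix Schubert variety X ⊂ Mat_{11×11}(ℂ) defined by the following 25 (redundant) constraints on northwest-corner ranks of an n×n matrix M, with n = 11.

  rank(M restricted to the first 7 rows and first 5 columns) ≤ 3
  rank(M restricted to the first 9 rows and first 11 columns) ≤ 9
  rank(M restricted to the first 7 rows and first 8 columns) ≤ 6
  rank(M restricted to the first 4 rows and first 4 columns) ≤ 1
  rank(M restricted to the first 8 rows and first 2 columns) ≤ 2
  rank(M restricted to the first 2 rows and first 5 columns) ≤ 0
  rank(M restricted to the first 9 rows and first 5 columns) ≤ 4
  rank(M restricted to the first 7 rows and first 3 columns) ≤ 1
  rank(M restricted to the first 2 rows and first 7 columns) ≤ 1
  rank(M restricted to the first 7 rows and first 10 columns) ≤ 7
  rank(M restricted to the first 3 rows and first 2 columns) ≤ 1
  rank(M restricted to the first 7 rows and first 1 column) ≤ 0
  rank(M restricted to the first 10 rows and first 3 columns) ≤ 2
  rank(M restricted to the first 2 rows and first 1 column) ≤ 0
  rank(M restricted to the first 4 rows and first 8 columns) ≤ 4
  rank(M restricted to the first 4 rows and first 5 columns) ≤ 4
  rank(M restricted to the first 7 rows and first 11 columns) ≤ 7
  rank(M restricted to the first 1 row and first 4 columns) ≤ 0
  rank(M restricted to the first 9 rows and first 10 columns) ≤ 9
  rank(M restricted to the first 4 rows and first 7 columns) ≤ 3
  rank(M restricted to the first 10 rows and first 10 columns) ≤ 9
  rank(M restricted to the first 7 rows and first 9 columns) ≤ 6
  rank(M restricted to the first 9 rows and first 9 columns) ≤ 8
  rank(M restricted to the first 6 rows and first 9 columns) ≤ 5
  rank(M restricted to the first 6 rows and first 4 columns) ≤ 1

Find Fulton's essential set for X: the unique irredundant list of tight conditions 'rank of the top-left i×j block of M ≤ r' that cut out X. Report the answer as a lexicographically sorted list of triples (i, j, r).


Computing R[i][j] = min implied NW-rank bound (n=11, 25 conditions):

  0  0  0  0  0  1  1  1  1  1  1
  0  0  0  0  0  1  1  2  2  2  2
  0  1  1  1  1  2  2  3  3  3  3
  0  1  1  1  2  3  3  4  4  4  4
  0  1  1  1  2  3  4  5  5  5  5
  0  1  1  1  2  3  4  5  5  6  6
  0  1  1  2  3  4  5  6  6  7  7
  1  2  2  3  4  5  6  7  7  8  8
  1  2  2  3  4  5  6  7  8  9  9
  1  2  2  3  4  5  6  7  8  9  10
  1  2  3  4  5  6  7  8  9  10  11

so w = (6, 8, 2, 5, 7, 10, 4, 1, 9, 11, 3).

ℓ(w)=26; the 7 essential cells (i,j,r):

[(2, 5, 0), (2, 7, 1), (6, 4, 1), (6, 9, 5), (7, 1, 0), (7, 3, 1), (10, 3, 2)]


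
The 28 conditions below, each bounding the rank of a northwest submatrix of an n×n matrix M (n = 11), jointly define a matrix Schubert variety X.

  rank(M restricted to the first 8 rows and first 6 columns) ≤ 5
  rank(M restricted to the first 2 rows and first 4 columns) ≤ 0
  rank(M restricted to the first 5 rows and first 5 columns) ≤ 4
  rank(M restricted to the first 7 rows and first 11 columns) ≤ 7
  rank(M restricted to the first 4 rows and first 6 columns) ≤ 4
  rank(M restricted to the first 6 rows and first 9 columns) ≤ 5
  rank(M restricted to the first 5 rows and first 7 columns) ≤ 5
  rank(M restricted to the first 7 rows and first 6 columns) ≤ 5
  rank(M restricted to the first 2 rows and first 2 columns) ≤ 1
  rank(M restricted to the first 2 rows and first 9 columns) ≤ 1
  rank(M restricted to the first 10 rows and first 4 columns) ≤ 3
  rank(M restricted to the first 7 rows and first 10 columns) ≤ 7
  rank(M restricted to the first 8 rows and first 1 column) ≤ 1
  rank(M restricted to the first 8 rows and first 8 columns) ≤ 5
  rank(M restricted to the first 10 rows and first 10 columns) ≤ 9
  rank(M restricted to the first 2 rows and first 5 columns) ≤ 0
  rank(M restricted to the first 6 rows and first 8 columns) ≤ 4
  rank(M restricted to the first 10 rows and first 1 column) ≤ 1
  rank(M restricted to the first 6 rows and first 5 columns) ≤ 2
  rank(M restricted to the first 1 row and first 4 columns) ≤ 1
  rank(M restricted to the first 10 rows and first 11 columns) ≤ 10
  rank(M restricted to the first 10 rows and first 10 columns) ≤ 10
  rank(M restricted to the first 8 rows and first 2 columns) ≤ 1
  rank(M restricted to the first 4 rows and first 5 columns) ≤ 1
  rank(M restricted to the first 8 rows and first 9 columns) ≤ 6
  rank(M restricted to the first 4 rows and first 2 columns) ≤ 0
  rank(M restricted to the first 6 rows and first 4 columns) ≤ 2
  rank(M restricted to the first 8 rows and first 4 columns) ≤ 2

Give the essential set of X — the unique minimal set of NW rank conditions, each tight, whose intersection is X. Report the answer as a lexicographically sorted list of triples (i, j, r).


Rank table r_w(11×11) implied by the 28 constraints:

  0, 0, 0, 0, 0, 1, 1, 1, 1, 1, 1
  0, 0, 0, 0, 0, 1, 1, 1, 1, 2, 2
  0, 0, 1, 1, 1, 2, 2, 2, 2, 3, 3
  0, 0, 1, 1, 1, 2, 3, 3, 3, 4, 4
  1, 1, 2, 2, 2, 3, 4, 4, 4, 5, 5
  1, 1, 2, 2, 2, 3, 4, 4, 5, 6, 6
  1, 1, 2, 2, 3, 4, 5, 5, 6, 7, 7
  1, 1, 2, 2, 3, 4, 5, 5, 6, 7, 8
  1, 2, 3, 3, 4, 5, 6, 6, 7, 8, 9
  1, 2, 3, 3, 4, 5, 6, 7, 8, 9, 10
  1, 2, 3, 4, 5, 6, 7, 8, 9, 10, 11

the unique w with this rank table is (6, 10, 3, 7, 1, 9, 5, 11, 2, 8, 4).

D(w) has 29 cells with 10 SE-corners; essential set:

[(2, 5, 0), (2, 9, 1), (4, 2, 0), (4, 5, 1), (6, 5, 2), (6, 8, 4), (8, 2, 1), (8, 4, 2), (8, 8, 5), (10, 4, 3)]


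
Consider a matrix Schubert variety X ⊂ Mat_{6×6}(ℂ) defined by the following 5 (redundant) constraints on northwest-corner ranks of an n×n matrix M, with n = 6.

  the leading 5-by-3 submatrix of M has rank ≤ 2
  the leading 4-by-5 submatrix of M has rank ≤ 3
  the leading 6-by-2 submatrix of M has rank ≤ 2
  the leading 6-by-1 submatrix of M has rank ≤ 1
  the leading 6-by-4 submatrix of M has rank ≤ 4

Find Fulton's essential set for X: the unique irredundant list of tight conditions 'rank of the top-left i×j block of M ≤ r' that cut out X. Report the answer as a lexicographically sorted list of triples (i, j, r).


Propagating the 5 rank bounds to every northwest block:

  row 1: 1, 1, 1, 1, 1, 1
  row 2: 1, 2, 2, 2, 2, 2
  row 3: 1, 2, 2, 3, 3, 3
  row 4: 1, 2, 2, 3, 3, 4
  row 5: 1, 2, 2, 3, 4, 5
  row 6: 1, 2, 3, 4, 5, 6

hence w(1..6) = (1, 2, 4, 6, 5, 3).

Fulton essential set (2 of the 4 Rothe cells):

[(4, 5, 3), (5, 3, 2)]


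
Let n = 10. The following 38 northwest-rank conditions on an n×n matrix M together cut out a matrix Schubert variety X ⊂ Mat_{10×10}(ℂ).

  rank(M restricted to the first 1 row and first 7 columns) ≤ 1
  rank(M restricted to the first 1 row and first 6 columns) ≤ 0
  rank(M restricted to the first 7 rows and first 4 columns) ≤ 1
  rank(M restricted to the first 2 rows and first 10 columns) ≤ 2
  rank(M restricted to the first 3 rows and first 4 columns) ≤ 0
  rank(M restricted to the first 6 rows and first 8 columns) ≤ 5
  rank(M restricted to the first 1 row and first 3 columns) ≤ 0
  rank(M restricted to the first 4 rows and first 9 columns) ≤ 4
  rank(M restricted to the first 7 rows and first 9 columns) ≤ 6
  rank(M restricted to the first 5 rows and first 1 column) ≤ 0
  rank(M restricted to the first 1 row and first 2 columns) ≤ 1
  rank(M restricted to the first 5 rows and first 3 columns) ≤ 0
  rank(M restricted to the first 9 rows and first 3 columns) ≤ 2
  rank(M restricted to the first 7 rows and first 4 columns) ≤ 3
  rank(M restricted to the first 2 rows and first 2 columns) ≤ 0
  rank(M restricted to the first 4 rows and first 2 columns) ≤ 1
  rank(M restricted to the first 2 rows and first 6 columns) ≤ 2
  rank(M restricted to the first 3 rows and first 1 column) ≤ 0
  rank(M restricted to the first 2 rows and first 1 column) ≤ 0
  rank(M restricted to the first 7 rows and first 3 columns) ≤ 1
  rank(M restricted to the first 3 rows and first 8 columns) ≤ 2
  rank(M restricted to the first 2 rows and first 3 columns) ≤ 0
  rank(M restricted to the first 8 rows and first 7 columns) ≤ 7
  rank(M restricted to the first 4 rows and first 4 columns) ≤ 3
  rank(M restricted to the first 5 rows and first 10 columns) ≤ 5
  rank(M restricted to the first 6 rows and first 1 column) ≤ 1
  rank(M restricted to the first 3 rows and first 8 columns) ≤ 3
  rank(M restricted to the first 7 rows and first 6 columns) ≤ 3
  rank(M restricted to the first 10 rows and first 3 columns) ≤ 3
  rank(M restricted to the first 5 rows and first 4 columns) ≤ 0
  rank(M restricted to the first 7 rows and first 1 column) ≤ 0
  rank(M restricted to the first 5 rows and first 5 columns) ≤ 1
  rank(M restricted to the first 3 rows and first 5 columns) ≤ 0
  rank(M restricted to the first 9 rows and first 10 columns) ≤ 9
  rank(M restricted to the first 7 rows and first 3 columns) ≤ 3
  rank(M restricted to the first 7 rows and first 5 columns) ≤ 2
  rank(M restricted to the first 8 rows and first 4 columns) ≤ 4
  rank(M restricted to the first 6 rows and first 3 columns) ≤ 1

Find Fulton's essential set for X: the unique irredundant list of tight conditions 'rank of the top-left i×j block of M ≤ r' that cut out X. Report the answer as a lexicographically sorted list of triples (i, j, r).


Computing R[i][j] = min implied NW-rank bound (n=10, 38 conditions):

  row 1: 0  0  0  0  0  0  1  1  1  1
  row 2: 0  0  0  0  0  1  2  2  2  2
  row 3: 0  0  0  0  0  1  2  2  3  3
  row 4: 0  0  0  0  1  2  3  3  4  4
  row 5: 0  0  0  0  1  2  3  4  5  5
  row 6: 0  1  1  1  2  3  4  5  6  6
  row 7: 0  1  1  1  2  3  4  5  6  7
  row 8: 1  2  2  2  3  4  5  6  7  8
  row 9: 1  2  2  3  4  5  6  7  8  9
  row 10: 1  2  3  4  5  6  7  8  9  10

reading off 1-entries of Δ²R: w = (7, 6, 9, 5, 8, 2, 10, 1, 4, 3).

7 SE-corners of the 30-cell Rothe diagram give Ess(w):

[(1, 6, 0), (3, 5, 0), (3, 8, 2), (5, 4, 0), (7, 1, 0), (7, 4, 1), (9, 3, 2)]


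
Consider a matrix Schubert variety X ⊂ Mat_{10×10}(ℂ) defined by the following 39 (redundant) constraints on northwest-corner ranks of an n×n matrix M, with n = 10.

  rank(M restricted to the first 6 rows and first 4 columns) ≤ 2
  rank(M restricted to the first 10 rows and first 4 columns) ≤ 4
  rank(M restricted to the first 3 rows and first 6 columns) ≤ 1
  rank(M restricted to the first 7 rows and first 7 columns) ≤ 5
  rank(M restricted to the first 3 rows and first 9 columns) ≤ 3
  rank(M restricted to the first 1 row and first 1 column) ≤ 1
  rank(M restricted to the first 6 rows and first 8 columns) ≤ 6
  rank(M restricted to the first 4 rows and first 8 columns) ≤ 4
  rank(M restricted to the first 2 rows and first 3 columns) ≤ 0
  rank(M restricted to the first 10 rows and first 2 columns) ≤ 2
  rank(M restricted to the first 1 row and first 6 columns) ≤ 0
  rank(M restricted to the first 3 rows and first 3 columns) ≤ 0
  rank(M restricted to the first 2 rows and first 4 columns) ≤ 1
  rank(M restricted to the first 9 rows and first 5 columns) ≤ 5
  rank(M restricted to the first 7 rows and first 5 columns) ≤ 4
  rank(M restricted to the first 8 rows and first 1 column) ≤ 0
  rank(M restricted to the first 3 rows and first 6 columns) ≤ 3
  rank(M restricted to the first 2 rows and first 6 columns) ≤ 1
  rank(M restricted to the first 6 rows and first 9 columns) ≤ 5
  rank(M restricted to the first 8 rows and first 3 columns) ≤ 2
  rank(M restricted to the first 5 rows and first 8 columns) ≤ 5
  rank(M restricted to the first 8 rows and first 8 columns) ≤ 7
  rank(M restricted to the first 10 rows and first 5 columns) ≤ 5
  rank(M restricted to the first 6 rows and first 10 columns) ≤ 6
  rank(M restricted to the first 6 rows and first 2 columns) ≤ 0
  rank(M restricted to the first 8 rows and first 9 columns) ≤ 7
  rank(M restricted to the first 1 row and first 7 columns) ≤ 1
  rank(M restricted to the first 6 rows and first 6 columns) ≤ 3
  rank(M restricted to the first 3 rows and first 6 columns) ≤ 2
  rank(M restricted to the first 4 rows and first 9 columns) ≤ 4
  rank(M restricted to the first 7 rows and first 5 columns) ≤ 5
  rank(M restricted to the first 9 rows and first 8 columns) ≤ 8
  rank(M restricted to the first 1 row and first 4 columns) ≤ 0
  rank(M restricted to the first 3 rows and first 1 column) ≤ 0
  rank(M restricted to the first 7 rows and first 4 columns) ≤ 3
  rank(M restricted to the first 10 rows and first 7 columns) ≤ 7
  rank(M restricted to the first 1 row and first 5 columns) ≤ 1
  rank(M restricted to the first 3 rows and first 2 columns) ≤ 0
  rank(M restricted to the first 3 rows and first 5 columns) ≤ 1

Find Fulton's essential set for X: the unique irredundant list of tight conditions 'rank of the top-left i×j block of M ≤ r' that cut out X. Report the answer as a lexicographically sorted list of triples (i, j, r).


Rank table r_w(10×10) implied by the 39 constraints:

  0 | 0 | 0 | 0 | 0 | 0 | 1 | 1 | 1 | 1
  0 | 0 | 0 | 1 | 1 | 1 | 2 | 2 | 2 | 2
  0 | 0 | 0 | 1 | 1 | 1 | 2 | 3 | 3 | 3
  0 | 0 | 1 | 2 | 2 | 2 | 3 | 4 | 4 | 4
  0 | 0 | 1 | 2 | 3 | 3 | 4 | 5 | 5 | 5
  0 | 0 | 1 | 2 | 3 | 3 | 4 | 5 | 5 | 6
  0 | 1 | 2 | 3 | 4 | 4 | 5 | 6 | 6 | 7
  0 | 1 | 2 | 3 | 4 | 5 | 6 | 7 | 7 | 8
  1 | 2 | 3 | 4 | 5 | 6 | 7 | 8 | 8 | 9
  1 | 2 | 3 | 4 | 5 | 6 | 7 | 8 | 9 | 10

the unique w with this rank table is (7, 4, 8, 3, 5, 10, 2, 6, 1, 9).

|D(w)|=24, |Ess(w)|=7:

[(1, 6, 0), (3, 3, 0), (3, 6, 1), (6, 2, 0), (6, 6, 3), (6, 9, 5), (8, 1, 0)]


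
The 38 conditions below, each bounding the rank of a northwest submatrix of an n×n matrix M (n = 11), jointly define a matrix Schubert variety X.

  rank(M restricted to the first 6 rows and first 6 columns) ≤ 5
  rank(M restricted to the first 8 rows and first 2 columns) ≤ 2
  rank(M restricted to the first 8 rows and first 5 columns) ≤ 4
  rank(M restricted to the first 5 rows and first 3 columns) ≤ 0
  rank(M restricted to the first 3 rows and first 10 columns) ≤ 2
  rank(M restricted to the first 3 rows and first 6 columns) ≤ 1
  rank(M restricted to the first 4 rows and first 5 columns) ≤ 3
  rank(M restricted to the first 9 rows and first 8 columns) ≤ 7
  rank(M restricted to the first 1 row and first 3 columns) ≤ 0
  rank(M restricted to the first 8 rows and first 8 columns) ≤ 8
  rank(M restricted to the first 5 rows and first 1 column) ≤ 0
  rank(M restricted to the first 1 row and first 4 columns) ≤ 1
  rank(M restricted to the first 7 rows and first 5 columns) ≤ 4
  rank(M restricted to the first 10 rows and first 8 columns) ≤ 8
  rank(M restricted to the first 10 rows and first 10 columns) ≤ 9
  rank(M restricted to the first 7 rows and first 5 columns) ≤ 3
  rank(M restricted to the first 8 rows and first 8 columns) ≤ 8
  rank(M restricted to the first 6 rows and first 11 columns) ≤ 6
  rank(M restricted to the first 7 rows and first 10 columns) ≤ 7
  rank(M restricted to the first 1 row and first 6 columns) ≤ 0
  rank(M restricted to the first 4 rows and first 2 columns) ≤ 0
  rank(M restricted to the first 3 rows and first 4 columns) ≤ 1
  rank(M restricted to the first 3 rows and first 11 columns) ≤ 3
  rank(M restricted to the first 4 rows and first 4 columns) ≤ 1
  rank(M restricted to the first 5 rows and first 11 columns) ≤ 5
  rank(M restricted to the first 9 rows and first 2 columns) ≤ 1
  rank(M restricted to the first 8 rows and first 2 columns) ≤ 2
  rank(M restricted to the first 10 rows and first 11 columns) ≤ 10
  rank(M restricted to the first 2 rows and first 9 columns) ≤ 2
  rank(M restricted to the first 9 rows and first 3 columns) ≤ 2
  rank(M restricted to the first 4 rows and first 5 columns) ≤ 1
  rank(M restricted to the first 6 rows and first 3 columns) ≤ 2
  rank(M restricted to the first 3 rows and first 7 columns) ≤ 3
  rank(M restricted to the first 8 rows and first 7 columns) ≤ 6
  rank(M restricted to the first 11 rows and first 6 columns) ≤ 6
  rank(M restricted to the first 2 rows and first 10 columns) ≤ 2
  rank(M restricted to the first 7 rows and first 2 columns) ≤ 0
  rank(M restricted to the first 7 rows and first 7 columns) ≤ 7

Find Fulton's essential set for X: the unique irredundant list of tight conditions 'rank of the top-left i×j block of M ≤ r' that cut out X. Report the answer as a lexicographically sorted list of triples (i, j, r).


Rank table r_w(11×11) implied by the 38 constraints:

  0 | 0 | 0 | 0 | 0 | 0 | 1 | 1 | 1 | 1 | 1
  0 | 0 | 0 | 1 | 1 | 1 | 2 | 2 | 2 | 2 | 2
  0 | 0 | 0 | 1 | 1 | 1 | 2 | 2 | 2 | 2 | 3
  0 | 0 | 0 | 1 | 1 | 2 | 3 | 3 | 3 | 3 | 4
  0 | 0 | 0 | 1 | 2 | 3 | 4 | 4 | 4 | 4 | 5
  0 | 0 | 1 | 2 | 3 | 4 | 5 | 5 | 5 | 5 | 6
  0 | 0 | 1 | 2 | 3 | 4 | 5 | 6 | 6 | 6 | 7
  1 | 1 | 2 | 3 | 4 | 5 | 6 | 7 | 7 | 7 | 8
  1 | 1 | 2 | 3 | 4 | 5 | 6 | 7 | 8 | 8 | 9
  1 | 2 | 3 | 4 | 5 | 6 | 7 | 8 | 9 | 9 | 10
  1 | 2 | 3 | 4 | 5 | 6 | 7 | 8 | 9 | 10 | 11

hence w(1..11) = (7, 4, 11, 6, 5, 3, 8, 1, 9, 2, 10).

|D(w)|=29, |Ess(w)|=7:

[(1, 6, 0), (3, 6, 1), (3, 10, 2), (4, 5, 1), (5, 3, 0), (7, 2, 0), (9, 2, 1)]


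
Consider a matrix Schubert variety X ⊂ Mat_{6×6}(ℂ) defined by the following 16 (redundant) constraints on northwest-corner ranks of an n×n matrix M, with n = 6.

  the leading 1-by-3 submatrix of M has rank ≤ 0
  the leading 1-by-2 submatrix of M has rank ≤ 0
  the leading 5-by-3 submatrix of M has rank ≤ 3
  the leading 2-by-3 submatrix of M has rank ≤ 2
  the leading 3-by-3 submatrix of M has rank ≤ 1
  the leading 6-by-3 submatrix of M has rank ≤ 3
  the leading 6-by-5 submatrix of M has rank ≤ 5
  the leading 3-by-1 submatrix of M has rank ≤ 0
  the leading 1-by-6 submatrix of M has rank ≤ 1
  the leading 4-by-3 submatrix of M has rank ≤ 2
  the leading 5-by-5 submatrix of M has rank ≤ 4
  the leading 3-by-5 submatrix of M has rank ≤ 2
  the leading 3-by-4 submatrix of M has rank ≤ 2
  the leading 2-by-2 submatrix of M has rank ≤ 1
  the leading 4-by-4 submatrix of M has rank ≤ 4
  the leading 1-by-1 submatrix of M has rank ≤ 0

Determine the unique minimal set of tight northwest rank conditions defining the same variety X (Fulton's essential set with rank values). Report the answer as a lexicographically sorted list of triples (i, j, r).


Rank table r_w(6×6) implied by the 16 constraints:

  row 1: 0, 0, 0, 1, 1, 1
  row 2: 0, 1, 1, 2, 2, 2
  row 3: 0, 1, 1, 2, 2, 3
  row 4: 1, 2, 2, 3, 3, 4
  row 5: 1, 2, 3, 4, 4, 5
  row 6: 1, 2, 3, 4, 5, 6

the unique w with this rank table is (4, 2, 6, 1, 3, 5).

|D(w)|=7, |Ess(w)|=4:

[(1, 3, 0), (3, 1, 0), (3, 3, 1), (3, 5, 2)]


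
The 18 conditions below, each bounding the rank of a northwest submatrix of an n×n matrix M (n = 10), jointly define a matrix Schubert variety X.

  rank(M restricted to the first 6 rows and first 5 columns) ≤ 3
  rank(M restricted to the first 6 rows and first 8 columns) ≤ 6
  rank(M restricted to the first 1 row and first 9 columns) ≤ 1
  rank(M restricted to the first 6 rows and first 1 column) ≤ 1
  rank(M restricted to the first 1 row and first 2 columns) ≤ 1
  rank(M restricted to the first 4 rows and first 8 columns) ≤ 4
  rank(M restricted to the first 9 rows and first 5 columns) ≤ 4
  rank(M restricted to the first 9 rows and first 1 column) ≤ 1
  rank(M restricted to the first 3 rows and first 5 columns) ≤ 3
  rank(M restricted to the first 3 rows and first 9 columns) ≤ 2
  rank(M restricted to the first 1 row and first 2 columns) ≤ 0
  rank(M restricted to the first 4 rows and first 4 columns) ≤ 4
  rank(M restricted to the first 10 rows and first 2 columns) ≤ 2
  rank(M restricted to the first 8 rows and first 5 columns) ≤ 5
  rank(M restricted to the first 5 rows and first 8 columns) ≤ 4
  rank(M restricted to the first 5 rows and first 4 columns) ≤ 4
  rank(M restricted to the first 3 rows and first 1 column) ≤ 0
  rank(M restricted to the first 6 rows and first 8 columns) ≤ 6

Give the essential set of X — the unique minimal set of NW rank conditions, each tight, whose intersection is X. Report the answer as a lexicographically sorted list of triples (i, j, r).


Computing R[i][j] = min implied NW-rank bound (n=10, 18 conditions):

  i=1: 0 0 1 1 1 1 1 1 1 1
  i=2: 0 1 2 2 2 2 2 2 2 2
  i=3: 0 1 2 2 2 2 2 2 2 3
  i=4: 1 2 3 3 3 3 3 3 3 4
  i=5: 1 2 3 3 3 4 4 4 4 5
  i=6: 1 2 3 3 3 4 5 5 5 6
  i=7: 1 2 3 4 4 5 6 6 6 7
  i=8: 1 2 3 4 4 5 6 7 7 8
  i=9: 1 2 3 4 4 5 6 7 8 9
  i=10: 1 2 3 4 5 6 7 8 9 10

giving w = (3, 2, 10, 1, 6, 7, 4, 8, 9, 5) via Δ²R.

ℓ(w)=16; the 5 essential cells (i,j,r):

[(1, 2, 0), (3, 1, 0), (3, 9, 2), (6, 5, 3), (9, 5, 4)]


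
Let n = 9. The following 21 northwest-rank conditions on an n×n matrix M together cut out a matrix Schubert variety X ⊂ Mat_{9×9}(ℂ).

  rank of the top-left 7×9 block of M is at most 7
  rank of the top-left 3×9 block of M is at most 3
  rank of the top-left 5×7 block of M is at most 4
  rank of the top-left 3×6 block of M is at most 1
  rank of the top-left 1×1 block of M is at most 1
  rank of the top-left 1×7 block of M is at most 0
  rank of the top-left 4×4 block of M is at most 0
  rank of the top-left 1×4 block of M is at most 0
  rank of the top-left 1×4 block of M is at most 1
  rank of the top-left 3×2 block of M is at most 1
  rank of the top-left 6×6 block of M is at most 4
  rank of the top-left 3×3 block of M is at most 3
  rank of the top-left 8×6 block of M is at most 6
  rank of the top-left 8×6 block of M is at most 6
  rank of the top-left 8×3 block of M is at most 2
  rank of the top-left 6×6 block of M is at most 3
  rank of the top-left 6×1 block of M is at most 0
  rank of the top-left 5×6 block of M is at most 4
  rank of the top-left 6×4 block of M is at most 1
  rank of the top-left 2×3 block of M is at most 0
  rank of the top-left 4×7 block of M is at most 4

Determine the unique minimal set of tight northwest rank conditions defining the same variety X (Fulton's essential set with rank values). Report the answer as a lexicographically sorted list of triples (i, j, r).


Rank table r_w(9×9) implied by the 21 constraints:

  row 1: 0 | 0 | 0 | 0 | 0 | 0 | 0 | 1 | 1
  row 2: 0 | 0 | 0 | 0 | 1 | 1 | 1 | 2 | 2
  row 3: 0 | 0 | 0 | 0 | 1 | 1 | 2 | 3 | 3
  row 4: 0 | 0 | 0 | 0 | 1 | 2 | 3 | 4 | 4
  row 5: 0 | 1 | 1 | 1 | 2 | 3 | 4 | 5 | 5
  row 6: 0 | 1 | 1 | 1 | 2 | 3 | 4 | 5 | 6
  row 7: 1 | 2 | 2 | 2 | 3 | 4 | 5 | 6 | 7
  row 8: 1 | 2 | 2 | 3 | 4 | 5 | 6 | 7 | 8
  row 9: 1 | 2 | 3 | 4 | 5 | 6 | 7 | 8 | 9

giving w = (8, 5, 7, 6, 2, 9, 1, 4, 3) via Δ²R.

|D(w)|=25, |Ess(w)|=6:

[(1, 7, 0), (3, 6, 1), (4, 4, 0), (6, 1, 0), (6, 4, 1), (8, 3, 2)]


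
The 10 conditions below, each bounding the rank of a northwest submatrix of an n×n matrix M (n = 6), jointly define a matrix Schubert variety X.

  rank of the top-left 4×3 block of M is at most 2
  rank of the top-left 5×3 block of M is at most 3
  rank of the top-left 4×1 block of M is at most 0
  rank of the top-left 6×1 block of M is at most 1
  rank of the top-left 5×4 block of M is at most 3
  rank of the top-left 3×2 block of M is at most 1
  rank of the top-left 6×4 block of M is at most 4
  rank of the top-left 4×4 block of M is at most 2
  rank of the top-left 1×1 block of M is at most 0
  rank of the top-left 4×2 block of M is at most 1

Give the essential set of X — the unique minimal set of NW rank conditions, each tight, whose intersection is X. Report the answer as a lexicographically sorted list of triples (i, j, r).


The tightest implied rank at each (i,j), from the 10 conditions:

  0 1 1 1 1 1
  0 1 2 2 2 2
  0 1 2 2 3 3
  0 1 2 2 3 4
  1 2 3 3 4 5
  1 2 3 4 5 6

so w = (2, 3, 5, 6, 1, 4).

2 SE-corners of the 6-cell Rothe diagram give Ess(w):

[(4, 1, 0), (4, 4, 2)]


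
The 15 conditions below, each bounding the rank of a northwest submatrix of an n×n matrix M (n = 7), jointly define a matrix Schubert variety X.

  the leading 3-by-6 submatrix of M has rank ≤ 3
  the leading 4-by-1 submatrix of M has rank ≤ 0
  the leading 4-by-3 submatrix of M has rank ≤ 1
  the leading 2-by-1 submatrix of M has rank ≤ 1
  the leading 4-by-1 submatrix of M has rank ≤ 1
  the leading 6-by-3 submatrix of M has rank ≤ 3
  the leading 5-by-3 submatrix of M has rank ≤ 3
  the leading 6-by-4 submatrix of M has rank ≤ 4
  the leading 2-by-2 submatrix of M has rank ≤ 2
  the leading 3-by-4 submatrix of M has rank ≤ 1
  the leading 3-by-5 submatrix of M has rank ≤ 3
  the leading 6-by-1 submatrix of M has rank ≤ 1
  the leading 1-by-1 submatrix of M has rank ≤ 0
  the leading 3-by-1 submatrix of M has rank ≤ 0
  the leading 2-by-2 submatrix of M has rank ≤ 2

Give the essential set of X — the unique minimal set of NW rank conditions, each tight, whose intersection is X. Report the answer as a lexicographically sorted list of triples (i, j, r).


Propagating the 15 rank bounds to every northwest block:

  i=1: 0  1  1  1  1  1  1
  i=2: 0  1  1  1  2  2  2
  i=3: 0  1  1  1  2  3  3
  i=4: 0  1  1  2  3  4  4
  i=5: 1  2  2  3  4  5  5
  i=6: 1  2  3  4  5  6  6
  i=7: 1  2  3  4  5  6  7

so w = (2, 5, 6, 4, 1, 3, 7).

ℓ(w)=9; the 3 essential cells (i,j,r):

[(3, 4, 1), (4, 1, 0), (4, 3, 1)]


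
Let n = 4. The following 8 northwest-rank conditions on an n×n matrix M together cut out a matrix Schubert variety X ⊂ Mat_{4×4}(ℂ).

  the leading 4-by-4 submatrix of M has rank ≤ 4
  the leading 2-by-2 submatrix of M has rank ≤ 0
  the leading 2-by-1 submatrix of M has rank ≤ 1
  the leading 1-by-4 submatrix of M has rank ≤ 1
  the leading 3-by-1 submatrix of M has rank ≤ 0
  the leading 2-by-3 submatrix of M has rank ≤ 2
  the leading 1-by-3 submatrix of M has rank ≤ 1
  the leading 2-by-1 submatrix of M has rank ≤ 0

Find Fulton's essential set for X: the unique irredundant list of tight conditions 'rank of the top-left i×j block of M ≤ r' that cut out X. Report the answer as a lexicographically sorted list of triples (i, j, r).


Reconstructing r_w from the 8 given conditions:

  R[1]: 0, 0, 1, 1
  R[2]: 0, 0, 1, 2
  R[3]: 0, 1, 2, 3
  R[4]: 1, 2, 3, 4

so w = (3, 4, 2, 1).

|D(w)|=5, |Ess(w)|=2:

[(2, 2, 0), (3, 1, 0)]


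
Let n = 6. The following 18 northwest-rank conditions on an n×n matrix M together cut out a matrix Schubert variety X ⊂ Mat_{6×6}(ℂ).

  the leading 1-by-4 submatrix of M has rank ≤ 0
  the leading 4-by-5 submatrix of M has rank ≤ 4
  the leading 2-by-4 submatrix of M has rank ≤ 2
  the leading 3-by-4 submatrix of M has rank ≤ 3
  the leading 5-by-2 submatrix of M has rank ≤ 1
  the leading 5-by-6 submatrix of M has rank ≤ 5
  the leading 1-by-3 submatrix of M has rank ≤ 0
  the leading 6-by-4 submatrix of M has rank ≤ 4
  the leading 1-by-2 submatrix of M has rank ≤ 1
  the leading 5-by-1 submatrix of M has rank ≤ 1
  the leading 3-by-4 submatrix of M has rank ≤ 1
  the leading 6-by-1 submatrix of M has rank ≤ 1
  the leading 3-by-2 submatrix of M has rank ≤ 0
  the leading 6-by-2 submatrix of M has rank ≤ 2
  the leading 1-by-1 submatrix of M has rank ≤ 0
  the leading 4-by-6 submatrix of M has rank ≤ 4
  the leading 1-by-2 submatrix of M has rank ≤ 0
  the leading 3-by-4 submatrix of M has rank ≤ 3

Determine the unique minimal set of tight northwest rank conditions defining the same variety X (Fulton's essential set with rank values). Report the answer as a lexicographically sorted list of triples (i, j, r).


The tightest implied rank at each (i,j), from the 18 conditions:

  row 1: 0  0  0  0  1  1
  row 2: 0  0  1  1  2  2
  row 3: 0  0  1  1  2  3
  row 4: 1  1  2  2  3  4
  row 5: 1  1  2  3  4  5
  row 6: 1  2  3  4  5  6

the unique w with this rank table is (5, 3, 6, 1, 4, 2).

Fulton essential set (4 of the 10 Rothe cells):

[(1, 4, 0), (3, 2, 0), (3, 4, 1), (5, 2, 1)]


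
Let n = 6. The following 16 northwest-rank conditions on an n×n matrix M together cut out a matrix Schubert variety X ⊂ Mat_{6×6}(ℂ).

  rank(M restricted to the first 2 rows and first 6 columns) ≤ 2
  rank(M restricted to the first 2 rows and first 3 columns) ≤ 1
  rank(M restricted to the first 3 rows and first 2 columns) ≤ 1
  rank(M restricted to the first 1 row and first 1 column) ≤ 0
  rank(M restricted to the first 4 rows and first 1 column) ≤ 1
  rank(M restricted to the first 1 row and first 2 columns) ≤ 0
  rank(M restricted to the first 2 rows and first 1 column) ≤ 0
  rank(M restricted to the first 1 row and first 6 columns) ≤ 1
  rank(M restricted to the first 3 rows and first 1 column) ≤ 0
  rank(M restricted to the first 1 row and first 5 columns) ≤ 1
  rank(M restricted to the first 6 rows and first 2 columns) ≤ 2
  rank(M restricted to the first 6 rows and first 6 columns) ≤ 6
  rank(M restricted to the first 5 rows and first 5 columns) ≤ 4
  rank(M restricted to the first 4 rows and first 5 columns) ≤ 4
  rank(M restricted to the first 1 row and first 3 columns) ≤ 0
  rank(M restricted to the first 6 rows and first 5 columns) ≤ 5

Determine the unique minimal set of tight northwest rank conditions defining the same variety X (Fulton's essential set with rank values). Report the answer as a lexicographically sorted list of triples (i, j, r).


Propagating the 16 rank bounds to every northwest block:

  0 0 0 1 1 1
  0 1 1 2 2 2
  0 1 2 3 3 3
  1 2 3 4 4 4
  1 2 3 4 4 5
  1 2 3 4 5 6

second differences of R give the permutation w = (4, 2, 3, 1, 6, 5).

ℓ(w)=6; the 3 essential cells (i,j,r):

[(1, 3, 0), (3, 1, 0), (5, 5, 4)]
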